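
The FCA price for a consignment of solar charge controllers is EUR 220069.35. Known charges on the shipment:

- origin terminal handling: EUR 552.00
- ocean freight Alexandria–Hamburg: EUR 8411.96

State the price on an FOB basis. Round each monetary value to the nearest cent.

Not relevant to the conversion: freight — on the buyer under both terms; not part of either seller's price.
From FCA to FOB, the seller additionally bears: origin terminal.
FOB price = 220069.35 + 552.00 = 220621.35

FOB price: EUR 220621.35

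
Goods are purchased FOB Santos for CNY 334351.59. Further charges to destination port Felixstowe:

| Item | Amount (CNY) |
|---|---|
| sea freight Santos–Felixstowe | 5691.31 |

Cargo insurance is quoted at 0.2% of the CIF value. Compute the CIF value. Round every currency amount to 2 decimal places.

CIF value: CNY 340724.35

Let C be the CIF value. C = FOB price + freight + 0.2% × C
C − 0.2% × C = 334351.59 + 5691.31
0.998 × C = 340042.90
C = 340042.90 / 0.998 = 340724.35
Insurance premium = 0.2% × 340724.35 = 681.45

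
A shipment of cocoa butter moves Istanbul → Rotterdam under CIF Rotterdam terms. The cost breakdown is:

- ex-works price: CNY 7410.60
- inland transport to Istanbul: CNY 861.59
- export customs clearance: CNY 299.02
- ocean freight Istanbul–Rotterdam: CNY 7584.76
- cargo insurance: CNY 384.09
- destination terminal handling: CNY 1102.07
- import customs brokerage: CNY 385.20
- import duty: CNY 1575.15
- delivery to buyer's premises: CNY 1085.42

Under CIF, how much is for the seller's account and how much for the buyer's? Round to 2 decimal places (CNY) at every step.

CIF: the seller pays costs through ocean freight and marine insurance to the destination port.
Seller's account: goods 7410.60 + inland to port 861.59 + export clearance 299.02 + freight 7584.76 + insurance 384.09 = 16540.06
Buyer's account: destination terminal 1102.07 + brokerage 385.20 + duty 1575.15 + delivery 1085.42 = 4147.84

Seller: CNY 16540.06; buyer: CNY 4147.84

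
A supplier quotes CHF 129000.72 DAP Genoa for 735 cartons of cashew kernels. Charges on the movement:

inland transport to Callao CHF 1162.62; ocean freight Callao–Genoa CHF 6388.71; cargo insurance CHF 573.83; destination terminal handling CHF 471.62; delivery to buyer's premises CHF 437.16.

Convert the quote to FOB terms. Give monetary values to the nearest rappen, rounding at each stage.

Not relevant to the conversion: inland to port — on the seller under both DAP and FOB; already in the DAP price and stays in the FOB price.
From DAP to FOB, the seller no longer bears: freight, insurance, destination terminal, delivery.
FOB price = 129000.72 − 6388.71 − 573.83 − 471.62 − 437.16 = 121129.40

FOB price: CHF 121129.40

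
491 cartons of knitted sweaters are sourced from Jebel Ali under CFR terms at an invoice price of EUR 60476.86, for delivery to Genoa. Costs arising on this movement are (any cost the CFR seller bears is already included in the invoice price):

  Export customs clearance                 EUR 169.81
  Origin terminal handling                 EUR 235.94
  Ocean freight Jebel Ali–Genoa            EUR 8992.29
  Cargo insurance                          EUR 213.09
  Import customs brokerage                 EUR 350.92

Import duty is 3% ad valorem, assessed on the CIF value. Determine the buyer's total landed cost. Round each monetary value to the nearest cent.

CFR: the seller pays costs through ocean freight to the destination port, but not insurance.
Already in the invoice (seller's account under CFR): export clearance, origin terminal, freight — exclude.
CIF value = CFR price + insurance = 60476.86 + 213.09 = 60689.95
Import duty = 60689.95 × 3% = 1820.70
Buyer bears: insurance 213.09 + brokerage 350.92 + duty 1820.70 = 2384.71
Landed cost = invoice 60476.86 + 2384.71 = 62861.57

Total landed cost: EUR 62861.57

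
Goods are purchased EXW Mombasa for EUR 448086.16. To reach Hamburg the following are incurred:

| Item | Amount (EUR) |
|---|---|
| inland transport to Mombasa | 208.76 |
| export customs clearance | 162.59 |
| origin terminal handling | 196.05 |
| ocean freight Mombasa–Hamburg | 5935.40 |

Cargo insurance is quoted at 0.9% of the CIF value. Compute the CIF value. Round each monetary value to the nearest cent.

Let C be the CIF value. C = EXW price + pre-shipment costs + freight + 0.9% × C
C − 0.9% × C = 448086.16 + 208.76 + 162.59 + 196.05 + 5935.40
0.991 × C = 454588.96
C = 454588.96 / 0.991 = 458717.42
Insurance premium = 0.9% × 458717.42 = 4128.46

CIF value: EUR 458717.42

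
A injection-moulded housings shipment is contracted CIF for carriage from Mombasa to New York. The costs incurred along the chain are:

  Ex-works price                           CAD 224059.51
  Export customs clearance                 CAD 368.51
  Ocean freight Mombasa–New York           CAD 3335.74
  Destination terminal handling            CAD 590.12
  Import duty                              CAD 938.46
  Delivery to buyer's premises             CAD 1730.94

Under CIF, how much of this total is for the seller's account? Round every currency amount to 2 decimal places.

CIF: the seller pays costs through ocean freight and marine insurance to the destination port.
Seller's account: goods 224059.51 + export clearance 368.51 + freight 3335.74 = 227763.76
Buyer's account: destination terminal 590.12 + duty 938.46 + delivery 1730.94 = 3259.52

Seller's account: CAD 227763.76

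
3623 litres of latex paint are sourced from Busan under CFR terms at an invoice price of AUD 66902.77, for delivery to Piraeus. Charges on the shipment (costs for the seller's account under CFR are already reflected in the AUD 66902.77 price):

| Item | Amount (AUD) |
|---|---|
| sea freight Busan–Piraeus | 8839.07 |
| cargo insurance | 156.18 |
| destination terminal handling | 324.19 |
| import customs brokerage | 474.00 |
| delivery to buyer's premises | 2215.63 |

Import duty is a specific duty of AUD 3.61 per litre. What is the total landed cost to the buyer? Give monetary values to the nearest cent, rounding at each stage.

Total landed cost: AUD 83151.80

CFR: the seller pays costs through ocean freight to the destination port, but not insurance.
Already in the invoice (seller's account under CFR): freight — exclude.
CIF value = CFR price + insurance = 66902.77 + 156.18 = 67058.95
Import duty = 3623 × 3.61 = 13079.03
Buyer bears: insurance 156.18 + destination terminal 324.19 + brokerage 474.00 + delivery 2215.63 + duty 13079.03 = 16249.03
Landed cost = invoice 66902.77 + 16249.03 = 83151.80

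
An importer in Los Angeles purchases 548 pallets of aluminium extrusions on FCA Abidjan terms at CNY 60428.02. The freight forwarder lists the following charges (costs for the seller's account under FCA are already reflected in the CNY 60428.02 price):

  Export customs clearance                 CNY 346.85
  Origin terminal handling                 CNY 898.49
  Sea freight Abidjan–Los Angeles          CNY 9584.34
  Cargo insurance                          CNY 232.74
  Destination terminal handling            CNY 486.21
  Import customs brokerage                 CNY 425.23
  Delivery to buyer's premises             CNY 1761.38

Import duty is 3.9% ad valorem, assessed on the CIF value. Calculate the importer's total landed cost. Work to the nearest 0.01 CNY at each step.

FCA: the seller delivers export-cleared goods to the carrier; the buyer bears costs from that point.
Already in the invoice (seller's account under FCA): export clearance — exclude.
CIF value = FCA price + origin terminal + freight + insurance = 60428.02 + 898.49 + 9584.34 + 232.74 = 71143.59
Import duty = 71143.59 × 3.9% = 2774.60
Buyer bears: origin terminal 898.49 + freight 9584.34 + insurance 232.74 + destination terminal 486.21 + brokerage 425.23 + delivery 1761.38 + duty 2774.60 = 16162.99
Landed cost = invoice 60428.02 + 16162.99 = 76591.01

Total landed cost: CNY 76591.01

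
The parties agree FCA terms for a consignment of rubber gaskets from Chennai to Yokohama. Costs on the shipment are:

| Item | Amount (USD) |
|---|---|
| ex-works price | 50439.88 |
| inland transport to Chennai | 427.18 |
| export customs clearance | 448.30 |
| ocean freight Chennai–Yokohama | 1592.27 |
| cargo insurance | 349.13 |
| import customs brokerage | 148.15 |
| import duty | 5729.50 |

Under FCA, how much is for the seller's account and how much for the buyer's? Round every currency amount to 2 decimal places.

FCA: the seller delivers export-cleared goods to the carrier; the buyer bears costs from that point.
Seller's account: goods 50439.88 + inland to port 427.18 + export clearance 448.30 = 51315.36
Buyer's account: freight 1592.27 + insurance 349.13 + brokerage 148.15 + duty 5729.50 = 7819.05

Seller: USD 51315.36; buyer: USD 7819.05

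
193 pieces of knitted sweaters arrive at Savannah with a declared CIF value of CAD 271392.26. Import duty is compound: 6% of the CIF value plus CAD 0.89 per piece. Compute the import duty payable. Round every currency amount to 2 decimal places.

Import duty: CAD 16455.31

Ad valorem component: 271392.26 × 6% = 16283.54
Specific component: 193 × 0.89 = 171.77
Import duty = 16283.54 + 171.77 = 16455.31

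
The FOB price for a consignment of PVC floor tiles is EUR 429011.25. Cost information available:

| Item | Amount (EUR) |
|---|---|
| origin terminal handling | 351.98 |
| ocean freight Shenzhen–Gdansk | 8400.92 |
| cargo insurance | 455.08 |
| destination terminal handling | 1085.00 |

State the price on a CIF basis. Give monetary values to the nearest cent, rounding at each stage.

CIF price: EUR 437867.25

Not relevant to the conversion: origin terminal — on the seller under both FOB and CIF; already in the FOB price and stays in the CIF price. destination terminal — on the buyer under both terms; not part of either seller's price.
From FOB to CIF, the seller additionally bears: freight, insurance.
CIF price = 429011.25 + 8400.92 + 455.08 = 437867.25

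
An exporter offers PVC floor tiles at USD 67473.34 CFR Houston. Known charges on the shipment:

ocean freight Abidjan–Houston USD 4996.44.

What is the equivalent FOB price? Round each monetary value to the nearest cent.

From CFR to FOB, the seller no longer bears: freight.
FOB price = 67473.34 − 4996.44 = 62476.90

FOB price: USD 62476.90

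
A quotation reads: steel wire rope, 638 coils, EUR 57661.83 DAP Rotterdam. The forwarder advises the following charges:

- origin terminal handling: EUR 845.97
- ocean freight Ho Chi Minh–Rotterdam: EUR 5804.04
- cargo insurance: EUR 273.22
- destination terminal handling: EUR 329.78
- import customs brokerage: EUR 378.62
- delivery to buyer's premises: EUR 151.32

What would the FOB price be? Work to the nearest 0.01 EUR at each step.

Not relevant to the conversion: origin terminal — on the seller under both DAP and FOB; already in the DAP price and stays in the FOB price. brokerage — on the buyer under both terms; not part of either seller's price.
From DAP to FOB, the seller no longer bears: freight, insurance, destination terminal, delivery.
FOB price = 57661.83 − 5804.04 − 273.22 − 329.78 − 151.32 = 51103.47

FOB price: EUR 51103.47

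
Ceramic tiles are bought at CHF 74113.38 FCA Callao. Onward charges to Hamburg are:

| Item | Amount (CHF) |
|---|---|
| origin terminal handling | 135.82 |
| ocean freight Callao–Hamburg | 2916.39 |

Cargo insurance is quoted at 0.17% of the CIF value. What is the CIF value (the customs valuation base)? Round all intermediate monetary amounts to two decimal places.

CIF value: CHF 77296.99

Let C be the CIF value. C = FCA price + pre-shipment costs + freight + 0.17% × C
C − 0.17% × C = 74113.38 + 135.82 + 2916.39
0.9983 × C = 77165.59
C = 77165.59 / 0.9983 = 77296.99
Insurance premium = 0.17% × 77296.99 = 131.40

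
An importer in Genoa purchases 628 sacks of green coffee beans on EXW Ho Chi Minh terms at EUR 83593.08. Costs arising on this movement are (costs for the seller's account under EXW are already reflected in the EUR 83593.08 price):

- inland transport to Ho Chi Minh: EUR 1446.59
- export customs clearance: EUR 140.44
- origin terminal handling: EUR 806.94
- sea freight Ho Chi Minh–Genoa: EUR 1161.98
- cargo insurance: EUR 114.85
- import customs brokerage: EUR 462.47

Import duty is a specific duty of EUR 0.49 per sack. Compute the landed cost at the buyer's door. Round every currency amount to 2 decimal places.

EXW: the seller makes goods available at their premises; the buyer bears all onward costs.
CIF value = EXW price + inland to port + export clearance + origin terminal + freight + insurance = 83593.08 + 1446.59 + 140.44 + 806.94 + 1161.98 + 114.85 = 87263.88
Import duty = 628 × 0.49 = 307.72
Buyer bears: inland to port 1446.59 + export clearance 140.44 + origin terminal 806.94 + freight 1161.98 + insurance 114.85 + brokerage 462.47 + duty 307.72 = 4440.99
Landed cost = invoice 83593.08 + 4440.99 = 88034.07

Total landed cost: EUR 88034.07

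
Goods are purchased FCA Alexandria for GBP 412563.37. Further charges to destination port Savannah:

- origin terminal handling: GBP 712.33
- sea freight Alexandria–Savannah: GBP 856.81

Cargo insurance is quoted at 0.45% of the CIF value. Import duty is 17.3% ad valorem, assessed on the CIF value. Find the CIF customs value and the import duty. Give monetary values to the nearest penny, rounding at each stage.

Let C be the CIF value. C = FCA price + pre-shipment costs + freight + 0.45% × C
C − 0.45% × C = 412563.37 + 712.33 + 856.81
0.9955 × C = 414132.51
C = 414132.51 / 0.9955 = 416004.53
Insurance premium = 0.45% × 416004.53 = 1872.02
Import duty = 416004.53 × 17.3% = 71968.78

CIF value: GBP 416004.53; import duty: GBP 71968.78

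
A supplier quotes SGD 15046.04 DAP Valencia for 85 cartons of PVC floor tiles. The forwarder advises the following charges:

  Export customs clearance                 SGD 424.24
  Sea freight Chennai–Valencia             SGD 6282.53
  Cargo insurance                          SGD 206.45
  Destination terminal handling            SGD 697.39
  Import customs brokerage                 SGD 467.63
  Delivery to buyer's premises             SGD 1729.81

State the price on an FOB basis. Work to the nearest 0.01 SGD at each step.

Not relevant to the conversion: export clearance — on the seller under both DAP and FOB; already in the DAP price and stays in the FOB price. brokerage — on the buyer under both terms; not part of either seller's price.
From DAP to FOB, the seller no longer bears: freight, insurance, destination terminal, delivery.
FOB price = 15046.04 − 6282.53 − 206.45 − 697.39 − 1729.81 = 6129.86

FOB price: SGD 6129.86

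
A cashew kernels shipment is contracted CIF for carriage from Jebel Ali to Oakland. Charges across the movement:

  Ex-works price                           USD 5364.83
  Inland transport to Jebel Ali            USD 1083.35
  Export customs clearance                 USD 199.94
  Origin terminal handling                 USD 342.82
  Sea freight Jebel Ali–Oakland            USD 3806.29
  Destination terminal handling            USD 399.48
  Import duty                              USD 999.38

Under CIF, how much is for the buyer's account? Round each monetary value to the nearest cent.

Buyer's account: USD 1398.86

CIF: the seller pays costs through ocean freight and marine insurance to the destination port.
Seller's account: goods 5364.83 + inland to port 1083.35 + export clearance 199.94 + origin terminal 342.82 + freight 3806.29 = 10797.23
Buyer's account: destination terminal 399.48 + duty 999.38 = 1398.86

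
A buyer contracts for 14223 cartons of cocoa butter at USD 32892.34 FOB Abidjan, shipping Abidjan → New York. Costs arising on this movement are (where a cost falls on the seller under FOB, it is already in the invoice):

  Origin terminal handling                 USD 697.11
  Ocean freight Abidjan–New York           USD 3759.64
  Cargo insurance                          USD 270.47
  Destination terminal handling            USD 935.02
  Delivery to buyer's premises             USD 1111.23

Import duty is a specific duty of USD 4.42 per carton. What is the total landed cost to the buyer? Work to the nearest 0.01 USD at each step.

FOB: the seller bears costs until goods are on board at the origin port; the buyer bears freight, insurance and all costs thereafter.
Already in the invoice (seller's account under FOB): origin terminal — exclude.
CIF value = FOB price + freight + insurance = 32892.34 + 3759.64 + 270.47 = 36922.45
Import duty = 14223 × 4.42 = 62865.66
Buyer bears: freight 3759.64 + insurance 270.47 + destination terminal 935.02 + delivery 1111.23 + duty 62865.66 = 68942.02
Landed cost = invoice 32892.34 + 68942.02 = 101834.36

Total landed cost: USD 101834.36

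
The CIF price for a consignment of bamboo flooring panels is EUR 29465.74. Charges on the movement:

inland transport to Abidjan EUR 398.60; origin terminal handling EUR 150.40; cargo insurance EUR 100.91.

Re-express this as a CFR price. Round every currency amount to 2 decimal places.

Not relevant to the conversion: origin terminal, inland to port — on the seller under both CIF and CFR; already in the CIF price and stays in the CFR price.
From CIF to CFR, the seller no longer bears: insurance.
CFR price = 29465.74 − 100.91 = 29364.83

CFR price: EUR 29364.83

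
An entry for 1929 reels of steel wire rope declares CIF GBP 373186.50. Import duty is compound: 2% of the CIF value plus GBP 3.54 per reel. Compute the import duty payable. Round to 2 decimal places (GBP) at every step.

Import duty: GBP 14292.39

Ad valorem component: 373186.50 × 2% = 7463.73
Specific component: 1929 × 3.54 = 6828.66
Import duty = 7463.73 + 6828.66 = 14292.39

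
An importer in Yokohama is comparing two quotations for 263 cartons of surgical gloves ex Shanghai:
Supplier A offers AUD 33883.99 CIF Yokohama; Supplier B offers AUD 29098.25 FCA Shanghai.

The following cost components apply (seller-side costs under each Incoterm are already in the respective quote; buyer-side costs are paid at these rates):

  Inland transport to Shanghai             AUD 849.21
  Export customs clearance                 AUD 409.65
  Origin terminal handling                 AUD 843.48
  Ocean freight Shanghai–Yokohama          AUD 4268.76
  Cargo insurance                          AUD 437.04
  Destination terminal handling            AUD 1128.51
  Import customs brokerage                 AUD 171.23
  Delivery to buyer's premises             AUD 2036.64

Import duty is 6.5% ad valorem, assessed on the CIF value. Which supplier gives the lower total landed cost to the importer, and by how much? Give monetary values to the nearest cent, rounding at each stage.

Supplier A (CIF):
The CIF price already equals the CIF value: 33883.99
Import duty = 33883.99 × 6.5% = 2202.46
Buyer bears (A): 1128.51 + 171.23 + 2036.64 = 3336.38
Landed cost (A) = invoice 33883.99 + 3336.38 + duty 2202.46 = 39422.83
Supplier B (FCA):
CIF value = FCA price + origin terminal + freight + insurance = 29098.25 + 843.48 + 4268.76 + 437.04 = 34647.53
Import duty = 34647.53 × 6.5% = 2252.09
Buyer bears (B): 843.48 + 4268.76 + 437.04 + 1128.51 + 171.23 + 2036.64 = 8885.66
Landed cost (B) = invoice 29098.25 + 8885.66 + duty 2252.09 = 40236.00
Difference = |39422.83 − 40236.00| = 813.17

Supplier A is cheaper by AUD 813.17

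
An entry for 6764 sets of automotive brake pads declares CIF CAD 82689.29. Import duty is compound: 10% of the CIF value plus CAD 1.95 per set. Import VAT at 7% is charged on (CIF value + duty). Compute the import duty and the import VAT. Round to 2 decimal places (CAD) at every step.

Ad valorem component: 82689.29 × 10% = 8268.93
Specific component: 6764 × 1.95 = 13189.80
Import duty = 8268.93 + 13189.80 = 21458.73
VAT base = CIF + duty = 82689.29 + 21458.73 = 104148.02
Import VAT = 104148.02 × 7% = 7290.36

Import duty: CAD 21458.73; import VAT: CAD 7290.36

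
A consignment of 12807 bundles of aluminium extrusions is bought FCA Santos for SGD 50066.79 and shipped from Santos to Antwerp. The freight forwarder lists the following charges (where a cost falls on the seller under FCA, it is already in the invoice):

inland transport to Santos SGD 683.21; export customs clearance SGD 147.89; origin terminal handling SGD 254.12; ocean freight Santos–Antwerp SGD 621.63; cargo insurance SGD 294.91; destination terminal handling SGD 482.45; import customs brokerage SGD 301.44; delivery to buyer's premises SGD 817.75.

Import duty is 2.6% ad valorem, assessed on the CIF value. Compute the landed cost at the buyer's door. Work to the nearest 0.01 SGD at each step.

Total landed cost: SGD 54171.26

FCA: the seller delivers export-cleared goods to the carrier; the buyer bears costs from that point.
Already in the invoice (seller's account under FCA): inland to port, export clearance — exclude.
CIF value = FCA price + origin terminal + freight + insurance = 50066.79 + 254.12 + 621.63 + 294.91 = 51237.45
Import duty = 51237.45 × 2.6% = 1332.17
Buyer bears: origin terminal 254.12 + freight 621.63 + insurance 294.91 + destination terminal 482.45 + brokerage 301.44 + delivery 817.75 + duty 1332.17 = 4104.47
Landed cost = invoice 50066.79 + 4104.47 = 54171.26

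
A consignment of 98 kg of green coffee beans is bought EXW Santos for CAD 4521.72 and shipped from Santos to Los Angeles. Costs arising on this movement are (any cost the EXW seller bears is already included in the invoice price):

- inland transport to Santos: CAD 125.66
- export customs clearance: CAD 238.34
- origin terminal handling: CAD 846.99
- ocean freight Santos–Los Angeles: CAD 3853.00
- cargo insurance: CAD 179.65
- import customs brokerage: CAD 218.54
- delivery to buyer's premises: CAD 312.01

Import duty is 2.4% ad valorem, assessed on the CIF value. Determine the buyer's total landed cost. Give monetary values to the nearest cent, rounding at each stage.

EXW: the seller makes goods available at their premises; the buyer bears all onward costs.
CIF value = EXW price + inland to port + export clearance + origin terminal + freight + insurance = 4521.72 + 125.66 + 238.34 + 846.99 + 3853.00 + 179.65 = 9765.36
Import duty = 9765.36 × 2.4% = 234.37
Buyer bears: inland to port 125.66 + export clearance 238.34 + origin terminal 846.99 + freight 3853.00 + insurance 179.65 + brokerage 218.54 + delivery 312.01 + duty 234.37 = 6008.56
Landed cost = invoice 4521.72 + 6008.56 = 10530.28

Total landed cost: CAD 10530.28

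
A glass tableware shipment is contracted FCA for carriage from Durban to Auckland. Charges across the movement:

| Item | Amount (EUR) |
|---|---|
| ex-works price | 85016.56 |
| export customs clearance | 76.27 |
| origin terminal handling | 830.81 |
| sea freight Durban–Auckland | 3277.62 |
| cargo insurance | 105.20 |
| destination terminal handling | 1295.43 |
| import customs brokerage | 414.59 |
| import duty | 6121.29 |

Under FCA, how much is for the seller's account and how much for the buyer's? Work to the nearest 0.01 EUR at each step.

FCA: the seller delivers export-cleared goods to the carrier; the buyer bears costs from that point.
Seller's account: goods 85016.56 + export clearance 76.27 = 85092.83
Buyer's account: origin terminal 830.81 + freight 3277.62 + insurance 105.20 + destination terminal 1295.43 + brokerage 414.59 + duty 6121.29 = 12044.94

Seller: EUR 85092.83; buyer: EUR 12044.94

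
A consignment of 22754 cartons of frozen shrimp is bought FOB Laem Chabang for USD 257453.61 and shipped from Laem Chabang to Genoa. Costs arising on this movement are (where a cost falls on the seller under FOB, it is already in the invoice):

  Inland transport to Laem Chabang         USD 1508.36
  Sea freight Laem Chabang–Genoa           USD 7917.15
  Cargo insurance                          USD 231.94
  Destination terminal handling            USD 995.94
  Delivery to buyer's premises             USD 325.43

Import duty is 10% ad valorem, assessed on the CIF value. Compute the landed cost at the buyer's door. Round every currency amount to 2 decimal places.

FOB: the seller bears costs until goods are on board at the origin port; the buyer bears freight, insurance and all costs thereafter.
Already in the invoice (seller's account under FOB): inland to port — exclude.
CIF value = FOB price + freight + insurance = 257453.61 + 7917.15 + 231.94 = 265602.70
Import duty = 265602.70 × 10% = 26560.27
Buyer bears: freight 7917.15 + insurance 231.94 + destination terminal 995.94 + delivery 325.43 + duty 26560.27 = 36030.73
Landed cost = invoice 257453.61 + 36030.73 = 293484.34

Total landed cost: USD 293484.34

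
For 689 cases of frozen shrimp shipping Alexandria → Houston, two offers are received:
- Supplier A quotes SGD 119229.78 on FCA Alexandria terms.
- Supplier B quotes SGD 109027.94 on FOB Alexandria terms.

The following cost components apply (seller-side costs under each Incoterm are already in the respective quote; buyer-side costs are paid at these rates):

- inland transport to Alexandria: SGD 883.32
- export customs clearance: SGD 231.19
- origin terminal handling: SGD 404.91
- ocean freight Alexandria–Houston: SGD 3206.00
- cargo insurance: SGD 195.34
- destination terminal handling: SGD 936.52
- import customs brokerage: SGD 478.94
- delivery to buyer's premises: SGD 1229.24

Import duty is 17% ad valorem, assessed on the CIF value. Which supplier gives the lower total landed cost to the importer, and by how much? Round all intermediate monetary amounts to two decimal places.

Supplier B is cheaper by SGD 12409.90

Supplier A (FCA):
CIF value = FCA price + origin terminal + freight + insurance = 119229.78 + 404.91 + 3206.00 + 195.34 = 123036.03
Import duty = 123036.03 × 17% = 20916.13
Buyer bears (A): 404.91 + 3206.00 + 195.34 + 936.52 + 478.94 + 1229.24 = 6450.95
Landed cost (A) = invoice 119229.78 + 6450.95 + duty 20916.13 = 146596.86
Supplier B (FOB):
CIF value = FOB price + freight + insurance = 109027.94 + 3206.00 + 195.34 = 112429.28
Import duty = 112429.28 × 17% = 19112.98
Buyer bears (B): 3206.00 + 195.34 + 936.52 + 478.94 + 1229.24 = 6046.04
Landed cost (B) = invoice 109027.94 + 6046.04 + duty 19112.98 = 134186.96
Difference = |146596.86 − 134186.96| = 12409.90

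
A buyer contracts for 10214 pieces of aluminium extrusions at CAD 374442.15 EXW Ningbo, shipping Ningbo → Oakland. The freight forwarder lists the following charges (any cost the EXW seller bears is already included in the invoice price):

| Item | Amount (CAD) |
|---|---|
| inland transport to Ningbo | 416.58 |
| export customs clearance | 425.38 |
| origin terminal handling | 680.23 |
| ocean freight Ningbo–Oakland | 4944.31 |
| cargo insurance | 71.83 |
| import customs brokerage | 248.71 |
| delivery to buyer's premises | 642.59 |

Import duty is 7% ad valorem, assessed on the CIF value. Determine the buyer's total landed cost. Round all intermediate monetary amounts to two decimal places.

Total landed cost: CAD 408540.41

EXW: the seller makes goods available at their premises; the buyer bears all onward costs.
CIF value = EXW price + inland to port + export clearance + origin terminal + freight + insurance = 374442.15 + 416.58 + 425.38 + 680.23 + 4944.31 + 71.83 = 380980.48
Import duty = 380980.48 × 7% = 26668.63
Buyer bears: inland to port 416.58 + export clearance 425.38 + origin terminal 680.23 + freight 4944.31 + insurance 71.83 + brokerage 248.71 + delivery 642.59 + duty 26668.63 = 34098.26
Landed cost = invoice 374442.15 + 34098.26 = 408540.41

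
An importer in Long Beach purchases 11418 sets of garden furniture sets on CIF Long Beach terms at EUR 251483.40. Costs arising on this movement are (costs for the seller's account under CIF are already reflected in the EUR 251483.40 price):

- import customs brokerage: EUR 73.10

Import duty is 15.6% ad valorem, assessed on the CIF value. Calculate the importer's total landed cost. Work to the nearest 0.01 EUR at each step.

CIF: the seller pays costs through ocean freight and marine insurance to the destination port.
The CIF price already equals the CIF value: 251483.40
Import duty = 251483.40 × 15.6% = 39231.41
Buyer bears: brokerage 73.10 + duty 39231.41 = 39304.51
Landed cost = invoice 251483.40 + 39304.51 = 290787.91

Total landed cost: EUR 290787.91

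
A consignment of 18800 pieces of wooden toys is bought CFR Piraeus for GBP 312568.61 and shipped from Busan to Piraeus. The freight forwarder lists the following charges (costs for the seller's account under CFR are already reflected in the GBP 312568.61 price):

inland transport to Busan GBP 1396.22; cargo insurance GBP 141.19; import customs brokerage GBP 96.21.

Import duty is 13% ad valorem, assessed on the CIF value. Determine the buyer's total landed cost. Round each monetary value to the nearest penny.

Total landed cost: GBP 353458.28

CFR: the seller pays costs through ocean freight to the destination port, but not insurance.
Already in the invoice (seller's account under CFR): inland to port — exclude.
CIF value = CFR price + insurance = 312568.61 + 141.19 = 312709.80
Import duty = 312709.80 × 13% = 40652.27
Buyer bears: insurance 141.19 + brokerage 96.21 + duty 40652.27 = 40889.67
Landed cost = invoice 312568.61 + 40889.67 = 353458.28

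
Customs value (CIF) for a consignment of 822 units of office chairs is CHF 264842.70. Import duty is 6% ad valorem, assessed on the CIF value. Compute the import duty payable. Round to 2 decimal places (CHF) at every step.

Import duty: CHF 15890.56

Import duty = 264842.70 × 6% = 15890.56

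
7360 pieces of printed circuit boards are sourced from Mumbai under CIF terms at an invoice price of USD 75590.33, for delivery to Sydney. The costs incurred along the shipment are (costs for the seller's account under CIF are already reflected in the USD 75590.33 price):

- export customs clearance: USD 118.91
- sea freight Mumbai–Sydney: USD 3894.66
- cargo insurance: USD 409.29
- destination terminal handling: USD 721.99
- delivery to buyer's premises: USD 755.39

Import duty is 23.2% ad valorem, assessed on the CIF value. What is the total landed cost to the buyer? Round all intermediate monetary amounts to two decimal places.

CIF: the seller pays costs through ocean freight and marine insurance to the destination port.
Already in the invoice (seller's account under CIF): export clearance, freight, insurance — exclude.
The CIF price already equals the CIF value: 75590.33
Import duty = 75590.33 × 23.2% = 17536.96
Buyer bears: destination terminal 721.99 + delivery 755.39 + duty 17536.96 = 19014.34
Landed cost = invoice 75590.33 + 19014.34 = 94604.67

Total landed cost: USD 94604.67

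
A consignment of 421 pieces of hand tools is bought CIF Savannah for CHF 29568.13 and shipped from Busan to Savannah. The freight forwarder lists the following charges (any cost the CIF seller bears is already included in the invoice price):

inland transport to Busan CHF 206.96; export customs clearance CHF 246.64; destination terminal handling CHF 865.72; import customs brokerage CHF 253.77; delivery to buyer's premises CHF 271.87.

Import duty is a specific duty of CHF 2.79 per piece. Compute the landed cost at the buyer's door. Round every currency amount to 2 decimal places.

Total landed cost: CHF 32134.08

CIF: the seller pays costs through ocean freight and marine insurance to the destination port.
Already in the invoice (seller's account under CIF): inland to port, export clearance — exclude.
The CIF price already equals the CIF value: 29568.13
Import duty = 421 × 2.79 = 1174.59
Buyer bears: destination terminal 865.72 + brokerage 253.77 + delivery 271.87 + duty 1174.59 = 2565.95
Landed cost = invoice 29568.13 + 2565.95 = 32134.08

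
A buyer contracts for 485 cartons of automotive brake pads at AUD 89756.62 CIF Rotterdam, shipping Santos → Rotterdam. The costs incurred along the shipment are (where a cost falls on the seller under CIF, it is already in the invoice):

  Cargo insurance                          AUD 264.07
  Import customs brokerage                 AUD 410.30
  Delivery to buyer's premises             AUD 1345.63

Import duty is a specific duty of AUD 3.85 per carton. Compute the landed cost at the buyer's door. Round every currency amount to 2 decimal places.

Total landed cost: AUD 93379.80

CIF: the seller pays costs through ocean freight and marine insurance to the destination port.
Already in the invoice (seller's account under CIF): insurance — exclude.
The CIF price already equals the CIF value: 89756.62
Import duty = 485 × 3.85 = 1867.25
Buyer bears: brokerage 410.30 + delivery 1345.63 + duty 1867.25 = 3623.18
Landed cost = invoice 89756.62 + 3623.18 = 93379.80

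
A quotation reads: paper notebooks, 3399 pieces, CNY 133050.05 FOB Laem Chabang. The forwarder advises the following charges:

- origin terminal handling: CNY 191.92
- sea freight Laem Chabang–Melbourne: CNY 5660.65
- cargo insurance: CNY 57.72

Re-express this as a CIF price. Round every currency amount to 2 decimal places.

Not relevant to the conversion: origin terminal — on the seller under both FOB and CIF; already in the FOB price and stays in the CIF price.
From FOB to CIF, the seller additionally bears: freight, insurance.
CIF price = 133050.05 + 5660.65 + 57.72 = 138768.42

CIF price: CNY 138768.42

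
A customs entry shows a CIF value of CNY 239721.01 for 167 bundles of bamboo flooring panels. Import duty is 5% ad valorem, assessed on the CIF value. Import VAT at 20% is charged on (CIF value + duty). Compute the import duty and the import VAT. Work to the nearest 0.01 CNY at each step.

Import duty: CNY 11986.05; import VAT: CNY 50341.41

Import duty = 239721.01 × 5% = 11986.05
VAT base = CIF + duty = 239721.01 + 11986.05 = 251707.06
Import VAT = 251707.06 × 20% = 50341.41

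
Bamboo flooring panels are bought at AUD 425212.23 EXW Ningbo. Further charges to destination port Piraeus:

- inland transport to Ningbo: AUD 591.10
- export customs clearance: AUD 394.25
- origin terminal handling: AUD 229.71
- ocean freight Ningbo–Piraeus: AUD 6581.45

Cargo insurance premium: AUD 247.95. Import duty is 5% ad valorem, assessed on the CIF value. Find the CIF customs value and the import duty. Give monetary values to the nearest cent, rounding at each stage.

CIF = EXW price + pre-shipment costs + freight + insurance
CIF = 425212.23 + 591.10 + 394.25 + 229.71 + 6581.45 + 247.95 = 433256.69
Import duty = 433256.69 × 5% = 21662.83

CIF value: AUD 433256.69; import duty: AUD 21662.83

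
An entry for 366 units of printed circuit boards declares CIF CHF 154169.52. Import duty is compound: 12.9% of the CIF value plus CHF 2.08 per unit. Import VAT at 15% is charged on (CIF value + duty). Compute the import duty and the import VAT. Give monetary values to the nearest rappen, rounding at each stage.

Ad valorem component: 154169.52 × 12.9% = 19887.87
Specific component: 366 × 2.08 = 761.28
Import duty = 19887.87 + 761.28 = 20649.15
VAT base = CIF + duty = 154169.52 + 20649.15 = 174818.67
Import VAT = 174818.67 × 15% = 26222.80

Import duty: CHF 20649.15; import VAT: CHF 26222.80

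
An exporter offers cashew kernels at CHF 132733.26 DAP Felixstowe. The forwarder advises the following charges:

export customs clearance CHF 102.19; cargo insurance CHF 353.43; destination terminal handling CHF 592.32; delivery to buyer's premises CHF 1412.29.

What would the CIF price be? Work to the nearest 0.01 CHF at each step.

CIF price: CHF 130728.65

Not relevant to the conversion: export clearance, insurance — on the seller under both DAP and CIF; already in the DAP price and stays in the CIF price.
From DAP to CIF, the seller no longer bears: destination terminal, delivery.
CIF price = 132733.26 − 592.32 − 1412.29 = 130728.65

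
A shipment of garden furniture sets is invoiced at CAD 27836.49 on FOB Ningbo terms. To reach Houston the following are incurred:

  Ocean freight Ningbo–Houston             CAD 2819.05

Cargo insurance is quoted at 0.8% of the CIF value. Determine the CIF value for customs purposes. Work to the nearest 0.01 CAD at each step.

CIF value: CAD 30902.76

Let C be the CIF value. C = FOB price + freight + 0.8% × C
C − 0.8% × C = 27836.49 + 2819.05
0.992 × C = 30655.54
C = 30655.54 / 0.992 = 30902.76
Insurance premium = 0.8% × 30902.76 = 247.22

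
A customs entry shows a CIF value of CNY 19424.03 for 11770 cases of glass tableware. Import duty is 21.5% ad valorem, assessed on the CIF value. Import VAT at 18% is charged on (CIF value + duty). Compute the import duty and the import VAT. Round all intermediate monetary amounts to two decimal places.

Import duty: CNY 4176.17; import VAT: CNY 4248.04

Import duty = 19424.03 × 21.5% = 4176.17
VAT base = CIF + duty = 19424.03 + 4176.17 = 23600.20
Import VAT = 23600.20 × 18% = 4248.04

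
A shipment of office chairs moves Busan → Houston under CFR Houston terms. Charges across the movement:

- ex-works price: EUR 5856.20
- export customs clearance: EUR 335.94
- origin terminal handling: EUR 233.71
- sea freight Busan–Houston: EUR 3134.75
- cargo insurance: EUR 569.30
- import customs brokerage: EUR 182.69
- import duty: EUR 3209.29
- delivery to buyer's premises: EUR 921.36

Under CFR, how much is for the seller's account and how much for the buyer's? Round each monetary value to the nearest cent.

Seller: EUR 9560.60; buyer: EUR 4882.64

CFR: the seller pays costs through ocean freight to the destination port, but not insurance.
Seller's account: goods 5856.20 + export clearance 335.94 + origin terminal 233.71 + freight 3134.75 = 9560.60
Buyer's account: insurance 569.30 + brokerage 182.69 + duty 3209.29 + delivery 921.36 = 4882.64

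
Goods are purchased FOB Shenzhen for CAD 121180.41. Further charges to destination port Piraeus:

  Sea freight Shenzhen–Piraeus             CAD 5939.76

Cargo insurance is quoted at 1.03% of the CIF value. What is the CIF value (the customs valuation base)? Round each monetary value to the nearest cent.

Let C be the CIF value. C = FOB price + freight + 1.03% × C
C − 1.03% × C = 121180.41 + 5939.76
0.9897 × C = 127120.17
C = 127120.17 / 0.9897 = 128443.13
Insurance premium = 1.03% × 128443.13 = 1322.96

CIF value: CAD 128443.13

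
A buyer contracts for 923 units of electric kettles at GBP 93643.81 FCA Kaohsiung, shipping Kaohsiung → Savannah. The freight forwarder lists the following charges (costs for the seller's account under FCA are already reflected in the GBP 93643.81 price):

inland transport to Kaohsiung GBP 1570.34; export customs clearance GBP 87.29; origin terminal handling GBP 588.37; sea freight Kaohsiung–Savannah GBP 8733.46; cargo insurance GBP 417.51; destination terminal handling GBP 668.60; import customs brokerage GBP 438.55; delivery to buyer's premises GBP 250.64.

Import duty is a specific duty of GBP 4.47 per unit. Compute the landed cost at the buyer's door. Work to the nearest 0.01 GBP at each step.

Total landed cost: GBP 108866.75

FCA: the seller delivers export-cleared goods to the carrier; the buyer bears costs from that point.
Already in the invoice (seller's account under FCA): inland to port, export clearance — exclude.
CIF value = FCA price + origin terminal + freight + insurance = 93643.81 + 588.37 + 8733.46 + 417.51 = 103383.15
Import duty = 923 × 4.47 = 4125.81
Buyer bears: origin terminal 588.37 + freight 8733.46 + insurance 417.51 + destination terminal 668.60 + brokerage 438.55 + delivery 250.64 + duty 4125.81 = 15222.94
Landed cost = invoice 93643.81 + 15222.94 = 108866.75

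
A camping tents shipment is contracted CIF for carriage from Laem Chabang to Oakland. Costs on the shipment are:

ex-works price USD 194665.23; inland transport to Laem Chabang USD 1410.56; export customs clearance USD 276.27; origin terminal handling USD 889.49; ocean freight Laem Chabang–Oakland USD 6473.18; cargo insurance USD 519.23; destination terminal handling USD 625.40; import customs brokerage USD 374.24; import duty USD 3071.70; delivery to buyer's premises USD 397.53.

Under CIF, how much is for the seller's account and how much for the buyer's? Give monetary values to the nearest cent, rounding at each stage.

CIF: the seller pays costs through ocean freight and marine insurance to the destination port.
Seller's account: goods 194665.23 + inland to port 1410.56 + export clearance 276.27 + origin terminal 889.49 + freight 6473.18 + insurance 519.23 = 204233.96
Buyer's account: destination terminal 625.40 + brokerage 374.24 + duty 3071.70 + delivery 397.53 = 4468.87

Seller: USD 204233.96; buyer: USD 4468.87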